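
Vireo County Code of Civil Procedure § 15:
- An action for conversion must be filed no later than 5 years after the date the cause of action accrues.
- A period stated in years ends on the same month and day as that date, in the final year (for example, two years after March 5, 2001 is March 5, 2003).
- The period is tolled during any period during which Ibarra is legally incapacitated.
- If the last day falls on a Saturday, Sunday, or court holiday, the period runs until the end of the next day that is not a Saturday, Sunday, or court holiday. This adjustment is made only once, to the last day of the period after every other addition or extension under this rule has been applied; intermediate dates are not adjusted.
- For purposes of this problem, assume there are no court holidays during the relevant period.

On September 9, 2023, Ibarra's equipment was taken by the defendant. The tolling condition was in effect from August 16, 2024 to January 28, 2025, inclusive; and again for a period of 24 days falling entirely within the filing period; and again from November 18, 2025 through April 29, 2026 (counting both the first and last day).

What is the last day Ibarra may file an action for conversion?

August 28, 2029

5 years after September 9, 2023 is September 9, 2028.
From August 16, 2024 through January 28, 2025 inclusive is 166 days; tolling adds 166 days: September 9, 2028 + 166 days = February 22, 2029.
Tolling adds 24 days: February 22, 2029 + 24 days = March 18, 2029.
From November 18, 2025 through April 29, 2026 inclusive is 163 days; tolling adds 163 days: March 18, 2029 + 163 days = August 28, 2029.
August 28, 2029 is a Tuesday and not a court holiday, so no extension applies.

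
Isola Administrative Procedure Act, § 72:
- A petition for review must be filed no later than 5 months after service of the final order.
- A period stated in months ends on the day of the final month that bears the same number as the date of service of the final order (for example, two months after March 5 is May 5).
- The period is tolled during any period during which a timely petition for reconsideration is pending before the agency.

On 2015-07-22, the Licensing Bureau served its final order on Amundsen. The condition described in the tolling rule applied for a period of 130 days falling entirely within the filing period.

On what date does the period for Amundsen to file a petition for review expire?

5 months after 2015-07-22 is December 22, 2015.
Tolling adds 130 days: December 22, 2015 + 130 days = April 30, 2016.

April 30, 2016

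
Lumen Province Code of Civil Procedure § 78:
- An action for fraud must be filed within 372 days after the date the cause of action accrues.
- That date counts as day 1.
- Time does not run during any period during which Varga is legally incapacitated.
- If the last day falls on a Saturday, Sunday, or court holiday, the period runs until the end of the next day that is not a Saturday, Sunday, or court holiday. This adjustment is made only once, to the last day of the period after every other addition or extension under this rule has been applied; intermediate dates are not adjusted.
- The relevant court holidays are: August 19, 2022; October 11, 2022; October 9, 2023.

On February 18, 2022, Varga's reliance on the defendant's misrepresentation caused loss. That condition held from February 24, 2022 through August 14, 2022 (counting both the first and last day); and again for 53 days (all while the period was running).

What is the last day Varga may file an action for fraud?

October 10, 2023

Counting February 18, 2022 as day 1, day 372 is February 24, 2023.
From February 24, 2022 through August 14, 2022 inclusive is 172 days; tolling adds 172 days: February 24, 2023 + 172 days = August 15, 2023.
Tolling adds 53 days: August 15, 2023 + 53 days = October 7, 2023.
October 7, 2023 is Saturday; October 8, 2023 is Sunday; October 9, 2023 is a listed holiday. The next qualifying day is October 10, 2023.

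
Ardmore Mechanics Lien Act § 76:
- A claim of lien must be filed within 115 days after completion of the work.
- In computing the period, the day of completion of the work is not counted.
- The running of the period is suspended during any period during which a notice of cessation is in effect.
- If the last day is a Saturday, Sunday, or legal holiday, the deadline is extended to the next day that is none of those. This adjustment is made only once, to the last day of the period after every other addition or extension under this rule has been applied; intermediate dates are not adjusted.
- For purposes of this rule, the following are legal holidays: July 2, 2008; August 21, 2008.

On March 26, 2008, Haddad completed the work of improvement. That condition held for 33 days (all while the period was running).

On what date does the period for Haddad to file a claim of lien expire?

115 days after March 26, 2008 is July 19, 2008.
Tolling adds 33 days: July 19, 2008 + 33 days = August 21, 2008.
August 21, 2008 is a listed holiday. The next qualifying day is August 22, 2008.

August 22, 2008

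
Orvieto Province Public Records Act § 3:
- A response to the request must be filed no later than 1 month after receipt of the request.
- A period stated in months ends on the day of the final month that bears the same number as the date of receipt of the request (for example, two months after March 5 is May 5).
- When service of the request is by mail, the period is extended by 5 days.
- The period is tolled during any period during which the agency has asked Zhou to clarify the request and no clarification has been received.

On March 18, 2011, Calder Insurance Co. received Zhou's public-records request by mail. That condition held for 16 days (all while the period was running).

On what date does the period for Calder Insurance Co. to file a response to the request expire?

1 month after March 18, 2011 is April 18, 2011.
Service was by mail, adding 5 days: April 18, 2011 + 5 days = April 23, 2011.
Tolling adds 16 days: April 23, 2011 + 16 days = May 9, 2011.

May 9, 2011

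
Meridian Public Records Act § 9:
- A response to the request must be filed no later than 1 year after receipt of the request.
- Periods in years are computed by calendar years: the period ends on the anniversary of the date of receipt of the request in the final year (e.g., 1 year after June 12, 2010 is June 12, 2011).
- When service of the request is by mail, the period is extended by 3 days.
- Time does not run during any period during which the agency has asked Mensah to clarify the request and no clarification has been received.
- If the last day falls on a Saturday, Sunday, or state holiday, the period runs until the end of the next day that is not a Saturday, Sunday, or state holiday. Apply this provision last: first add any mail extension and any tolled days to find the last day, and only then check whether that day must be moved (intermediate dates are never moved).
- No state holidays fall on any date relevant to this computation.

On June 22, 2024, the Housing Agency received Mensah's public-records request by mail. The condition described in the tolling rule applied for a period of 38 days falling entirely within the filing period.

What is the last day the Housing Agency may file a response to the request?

August 4, 2025

1 year after June 22, 2024 is June 22, 2025.
Service was by mail, adding 3 days: June 22, 2025 + 3 days = June 25, 2025.
Tolling adds 38 days: June 25, 2025 + 38 days = August 2, 2025.
August 2, 2025 is Saturday; August 3, 2025 is Sunday. The next qualifying day is August 4, 2025.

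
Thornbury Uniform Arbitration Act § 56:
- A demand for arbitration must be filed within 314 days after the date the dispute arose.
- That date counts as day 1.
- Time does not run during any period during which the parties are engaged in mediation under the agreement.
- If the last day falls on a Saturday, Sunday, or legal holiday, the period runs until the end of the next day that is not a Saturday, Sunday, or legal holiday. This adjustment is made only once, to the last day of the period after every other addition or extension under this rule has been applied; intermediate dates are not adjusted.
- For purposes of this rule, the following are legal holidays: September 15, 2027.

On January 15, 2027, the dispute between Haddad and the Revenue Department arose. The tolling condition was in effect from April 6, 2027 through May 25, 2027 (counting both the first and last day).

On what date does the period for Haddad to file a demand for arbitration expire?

January 13, 2028

Counting January 15, 2027 as day 1, day 314 is November 24, 2027.
From April 6, 2027 through May 25, 2027 inclusive is 50 days; tolling adds 50 days: November 24, 2027 + 50 days = January 13, 2028.
January 13, 2028 is a Thursday and not a legal holiday, so no extension applies.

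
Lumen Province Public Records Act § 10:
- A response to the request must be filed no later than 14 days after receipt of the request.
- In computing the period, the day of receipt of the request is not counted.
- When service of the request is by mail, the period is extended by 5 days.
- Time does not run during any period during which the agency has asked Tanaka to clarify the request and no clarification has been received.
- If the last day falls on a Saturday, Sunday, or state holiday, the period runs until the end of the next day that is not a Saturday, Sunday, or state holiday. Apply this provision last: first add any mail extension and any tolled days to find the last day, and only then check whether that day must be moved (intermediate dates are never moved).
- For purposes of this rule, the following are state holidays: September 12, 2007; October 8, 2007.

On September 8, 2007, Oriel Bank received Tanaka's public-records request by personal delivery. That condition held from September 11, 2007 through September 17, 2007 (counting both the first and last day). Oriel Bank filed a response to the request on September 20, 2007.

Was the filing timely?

14 days after September 8, 2007 is September 22, 2007.
Service was not by mail, so no mail extension applies.
From September 11, 2007 through September 17, 2007 inclusive is 7 days; tolling adds 7 days: September 22, 2007 + 7 days = September 29, 2007.
September 29, 2007 is Saturday; September 30, 2007 is Sunday. The next qualifying day is October 1, 2007.
The deadline is October 1, 2007; the filing on September 20, 2007 is on or before that date.

Yes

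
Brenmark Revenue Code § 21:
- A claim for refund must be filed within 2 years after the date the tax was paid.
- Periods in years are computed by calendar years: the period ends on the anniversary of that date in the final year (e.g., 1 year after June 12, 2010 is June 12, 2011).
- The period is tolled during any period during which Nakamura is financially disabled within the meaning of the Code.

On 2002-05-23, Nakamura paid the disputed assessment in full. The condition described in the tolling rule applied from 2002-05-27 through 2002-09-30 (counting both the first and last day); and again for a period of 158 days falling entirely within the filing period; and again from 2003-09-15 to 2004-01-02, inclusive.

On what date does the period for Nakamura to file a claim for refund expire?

June 22, 2005

2 years after 2002-05-23 is May 23, 2004.
From May 27, 2002 through September 30, 2002 inclusive is 127 days; tolling adds 127 days: May 23, 2004 + 127 days = September 27, 2004.
Tolling adds 158 days: September 27, 2004 + 158 days = March 4, 2005.
From September 15, 2003 through January 2, 2004 inclusive is 110 days; tolling adds 110 days: March 4, 2005 + 110 days = June 22, 2005.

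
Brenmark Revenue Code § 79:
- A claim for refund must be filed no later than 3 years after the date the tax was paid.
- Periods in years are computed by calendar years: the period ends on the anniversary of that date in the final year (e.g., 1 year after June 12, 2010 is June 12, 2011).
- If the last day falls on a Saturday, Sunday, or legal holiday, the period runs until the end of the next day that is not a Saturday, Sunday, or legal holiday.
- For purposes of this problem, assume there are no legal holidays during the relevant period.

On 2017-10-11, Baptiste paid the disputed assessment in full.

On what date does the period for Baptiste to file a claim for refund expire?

3 years after 2017-10-11 is October 11, 2020.
October 11, 2020 is Sunday. The next qualifying day is October 12, 2020.

October 12, 2020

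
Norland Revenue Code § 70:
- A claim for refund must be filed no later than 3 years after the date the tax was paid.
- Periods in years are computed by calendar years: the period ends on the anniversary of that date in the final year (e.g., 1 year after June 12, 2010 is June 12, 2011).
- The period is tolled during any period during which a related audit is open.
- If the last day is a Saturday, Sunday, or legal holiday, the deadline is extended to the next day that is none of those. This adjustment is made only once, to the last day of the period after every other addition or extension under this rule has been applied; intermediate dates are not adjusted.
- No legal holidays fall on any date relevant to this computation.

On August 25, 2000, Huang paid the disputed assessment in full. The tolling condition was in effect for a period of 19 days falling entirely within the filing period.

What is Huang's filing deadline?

3 years after August 25, 2000 is August 25, 2003.
Tolling adds 19 days: August 25, 2003 + 19 days = September 13, 2003.
September 13, 2003 is Saturday; September 14, 2003 is Sunday. The next qualifying day is September 15, 2003.

September 15, 2003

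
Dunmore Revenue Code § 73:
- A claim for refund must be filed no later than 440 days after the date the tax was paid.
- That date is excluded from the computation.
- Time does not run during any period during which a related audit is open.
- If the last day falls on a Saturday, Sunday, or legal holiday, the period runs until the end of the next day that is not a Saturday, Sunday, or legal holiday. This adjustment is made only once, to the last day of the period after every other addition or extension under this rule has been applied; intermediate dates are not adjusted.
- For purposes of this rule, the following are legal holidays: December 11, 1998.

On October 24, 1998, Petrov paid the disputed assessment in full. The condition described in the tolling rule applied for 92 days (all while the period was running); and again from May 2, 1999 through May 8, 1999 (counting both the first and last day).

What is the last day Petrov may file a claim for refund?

April 17, 2000

440 days after October 24, 1998 is January 7, 2000.
Tolling adds 92 days: January 7, 2000 + 92 days = April 8, 2000.
From May 2, 1999 through May 8, 1999 inclusive is 7 days; tolling adds 7 days: April 8, 2000 + 7 days = April 15, 2000.
April 15, 2000 is Saturday; April 16, 2000 is Sunday. The next qualifying day is April 17, 2000.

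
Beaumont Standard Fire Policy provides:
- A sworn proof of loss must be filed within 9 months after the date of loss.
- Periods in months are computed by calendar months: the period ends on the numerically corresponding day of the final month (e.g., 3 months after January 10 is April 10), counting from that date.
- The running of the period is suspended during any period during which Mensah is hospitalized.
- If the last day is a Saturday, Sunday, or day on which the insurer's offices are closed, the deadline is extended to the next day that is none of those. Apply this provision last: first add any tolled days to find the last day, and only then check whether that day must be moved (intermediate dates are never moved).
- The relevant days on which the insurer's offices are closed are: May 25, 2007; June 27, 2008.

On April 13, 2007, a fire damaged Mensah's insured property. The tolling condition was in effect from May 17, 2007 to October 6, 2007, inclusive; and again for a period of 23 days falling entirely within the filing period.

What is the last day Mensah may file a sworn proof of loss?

9 months after April 13, 2007 is January 13, 2008.
From May 17, 2007 through October 6, 2007 inclusive is 143 days; tolling adds 143 days: January 13, 2008 + 143 days = June 4, 2008.
Tolling adds 23 days: June 4, 2008 + 23 days = June 27, 2008.
June 27, 2008 is a listed holiday; June 28, 2008 is Saturday; June 29, 2008 is Sunday. The next qualifying day is June 30, 2008.

June 30, 2008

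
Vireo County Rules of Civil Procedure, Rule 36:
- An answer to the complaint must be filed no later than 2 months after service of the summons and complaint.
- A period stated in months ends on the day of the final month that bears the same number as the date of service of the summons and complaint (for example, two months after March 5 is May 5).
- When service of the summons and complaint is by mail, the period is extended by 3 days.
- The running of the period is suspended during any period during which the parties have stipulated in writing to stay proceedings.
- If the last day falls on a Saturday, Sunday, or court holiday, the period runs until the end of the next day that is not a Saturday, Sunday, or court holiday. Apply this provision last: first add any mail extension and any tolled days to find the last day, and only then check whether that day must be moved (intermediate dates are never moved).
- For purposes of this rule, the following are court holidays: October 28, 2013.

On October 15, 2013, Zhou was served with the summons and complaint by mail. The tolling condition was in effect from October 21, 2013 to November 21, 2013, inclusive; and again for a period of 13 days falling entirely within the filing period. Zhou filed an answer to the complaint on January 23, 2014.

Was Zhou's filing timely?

2 months after October 15, 2013 is December 15, 2013.
Service was by mail, adding 3 days: December 15, 2013 + 3 days = December 18, 2013.
From October 21, 2013 through November 21, 2013 inclusive is 32 days; tolling adds 32 days: December 18, 2013 + 32 days = January 19, 2014.
Tolling adds 13 days: January 19, 2014 + 13 days = February 1, 2014.
February 1, 2014 is Saturday; February 2, 2014 is Sunday. The next qualifying day is February 3, 2014.
The deadline is February 3, 2014; the filing on January 23, 2014 is on or before that date.

Yes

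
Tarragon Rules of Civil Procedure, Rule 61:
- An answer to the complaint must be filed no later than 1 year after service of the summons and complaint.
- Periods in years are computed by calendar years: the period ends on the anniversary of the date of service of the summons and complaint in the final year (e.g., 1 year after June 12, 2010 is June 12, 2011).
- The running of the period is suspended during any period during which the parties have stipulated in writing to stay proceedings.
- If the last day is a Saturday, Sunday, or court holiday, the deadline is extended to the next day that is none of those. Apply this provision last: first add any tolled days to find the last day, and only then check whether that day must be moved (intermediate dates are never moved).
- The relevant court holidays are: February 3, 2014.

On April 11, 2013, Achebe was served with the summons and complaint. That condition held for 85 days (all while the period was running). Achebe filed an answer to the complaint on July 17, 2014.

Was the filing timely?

1 year after April 11, 2013 is April 11, 2014.
Tolling adds 85 days: April 11, 2014 + 85 days = July 5, 2014.
July 5, 2014 is Saturday; July 6, 2014 is Sunday. The next qualifying day is July 7, 2014.
The deadline is July 7, 2014; the filing on July 17, 2014 is after that date.

No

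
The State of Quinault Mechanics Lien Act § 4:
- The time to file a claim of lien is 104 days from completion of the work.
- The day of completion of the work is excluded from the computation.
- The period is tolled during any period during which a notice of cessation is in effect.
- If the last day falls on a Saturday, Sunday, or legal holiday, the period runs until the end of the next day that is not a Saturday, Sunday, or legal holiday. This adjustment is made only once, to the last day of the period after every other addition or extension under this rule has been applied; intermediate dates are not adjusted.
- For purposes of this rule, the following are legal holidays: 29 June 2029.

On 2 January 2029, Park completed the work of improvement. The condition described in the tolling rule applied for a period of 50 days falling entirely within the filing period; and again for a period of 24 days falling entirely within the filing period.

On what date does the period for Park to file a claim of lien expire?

July 2, 2029

104 days after 2 January 2029 is April 16, 2029.
Tolling adds 50 days: April 16, 2029 + 50 days = June 5, 2029.
Tolling adds 24 days: June 5, 2029 + 24 days = June 29, 2029.
June 29, 2029 is a listed holiday; June 30, 2029 is Saturday; July 1, 2029 is Sunday. The next qualifying day is July 2, 2029.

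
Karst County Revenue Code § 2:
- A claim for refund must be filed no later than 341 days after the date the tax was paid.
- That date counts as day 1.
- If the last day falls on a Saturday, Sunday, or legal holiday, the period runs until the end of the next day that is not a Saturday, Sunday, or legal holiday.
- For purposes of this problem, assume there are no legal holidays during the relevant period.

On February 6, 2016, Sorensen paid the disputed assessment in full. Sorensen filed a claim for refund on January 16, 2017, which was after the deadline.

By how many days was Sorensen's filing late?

5 days

Counting February 6, 2016 as day 1, day 341 is January 11, 2017.
January 11, 2017 is a Wednesday and not a legal holiday, so no extension applies.
The deadline is January 11, 2017; from January 11, 2017 to January 16, 2017 is 5 days.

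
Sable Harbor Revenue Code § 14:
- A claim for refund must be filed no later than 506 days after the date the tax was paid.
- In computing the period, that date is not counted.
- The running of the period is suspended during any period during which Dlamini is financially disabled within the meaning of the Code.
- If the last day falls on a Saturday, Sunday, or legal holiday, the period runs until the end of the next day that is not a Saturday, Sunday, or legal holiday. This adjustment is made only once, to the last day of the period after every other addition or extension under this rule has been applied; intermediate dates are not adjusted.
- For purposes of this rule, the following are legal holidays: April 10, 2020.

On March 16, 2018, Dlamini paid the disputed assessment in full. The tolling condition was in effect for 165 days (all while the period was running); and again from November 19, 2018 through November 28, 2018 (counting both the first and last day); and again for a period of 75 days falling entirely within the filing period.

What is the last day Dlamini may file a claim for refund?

April 13, 2020

506 days after March 16, 2018 is August 4, 2019.
Tolling adds 165 days: August 4, 2019 + 165 days = January 16, 2020.
From November 19, 2018 through November 28, 2018 inclusive is 10 days; tolling adds 10 days: January 16, 2020 + 10 days = January 26, 2020.
Tolling adds 75 days: January 26, 2020 + 75 days = April 10, 2020.
April 10, 2020 is a listed holiday; April 11, 2020 is Saturday; April 12, 2020 is Sunday. The next qualifying day is April 13, 2020.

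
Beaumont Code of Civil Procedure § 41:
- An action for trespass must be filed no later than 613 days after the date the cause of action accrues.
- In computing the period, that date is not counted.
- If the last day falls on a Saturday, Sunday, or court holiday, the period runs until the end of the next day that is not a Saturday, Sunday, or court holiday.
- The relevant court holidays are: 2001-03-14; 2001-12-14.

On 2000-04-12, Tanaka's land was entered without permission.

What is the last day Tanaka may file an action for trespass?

613 days after 2000-04-12 is December 16, 2001.
December 16, 2001 is Sunday. The next qualifying day is December 17, 2001.

December 17, 2001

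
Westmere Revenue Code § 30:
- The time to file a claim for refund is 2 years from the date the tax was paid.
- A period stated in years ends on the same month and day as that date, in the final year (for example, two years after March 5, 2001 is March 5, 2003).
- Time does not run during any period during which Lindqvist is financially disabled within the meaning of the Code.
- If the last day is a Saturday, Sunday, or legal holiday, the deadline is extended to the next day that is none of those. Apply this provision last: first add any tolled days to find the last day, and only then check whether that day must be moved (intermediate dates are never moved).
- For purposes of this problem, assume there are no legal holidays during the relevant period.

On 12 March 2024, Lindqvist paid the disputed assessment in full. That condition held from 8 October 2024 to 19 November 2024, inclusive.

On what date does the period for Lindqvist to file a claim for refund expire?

2 years after 12 March 2024 is March 12, 2026.
From October 8, 2024 through November 19, 2024 inclusive is 43 days; tolling adds 43 days: March 12, 2026 + 43 days = April 24, 2026.
April 24, 2026 is a Friday and not a legal holiday, so no extension applies.

April 24, 2026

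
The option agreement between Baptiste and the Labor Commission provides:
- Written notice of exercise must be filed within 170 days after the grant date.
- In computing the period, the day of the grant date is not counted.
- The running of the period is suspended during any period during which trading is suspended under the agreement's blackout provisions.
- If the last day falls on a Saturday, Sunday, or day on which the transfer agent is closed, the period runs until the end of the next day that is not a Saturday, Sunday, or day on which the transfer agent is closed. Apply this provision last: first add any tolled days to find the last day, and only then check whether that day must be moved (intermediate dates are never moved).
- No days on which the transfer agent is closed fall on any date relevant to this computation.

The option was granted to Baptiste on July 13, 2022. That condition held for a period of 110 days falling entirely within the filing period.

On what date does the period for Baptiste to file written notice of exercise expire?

170 days after July 13, 2022 is December 30, 2022.
Tolling adds 110 days: December 30, 2022 + 110 days = April 19, 2023.
April 19, 2023 is a Wednesday and not a day on which the transfer agent is closed, so no extension applies.

April 19, 2023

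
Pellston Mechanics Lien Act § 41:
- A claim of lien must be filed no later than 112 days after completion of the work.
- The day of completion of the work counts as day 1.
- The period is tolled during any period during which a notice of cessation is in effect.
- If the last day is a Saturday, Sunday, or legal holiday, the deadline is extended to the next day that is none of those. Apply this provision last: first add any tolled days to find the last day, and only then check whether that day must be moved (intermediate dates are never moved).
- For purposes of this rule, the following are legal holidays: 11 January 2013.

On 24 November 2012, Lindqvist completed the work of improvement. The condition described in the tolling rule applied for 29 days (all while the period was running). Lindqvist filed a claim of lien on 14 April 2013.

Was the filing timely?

Yes

Counting 24 November 2012 as day 1, day 112 is March 15, 2013.
Tolling adds 29 days: March 15, 2013 + 29 days = April 13, 2013.
April 13, 2013 is Saturday; April 14, 2013 is Sunday. The next qualifying day is April 15, 2013.
The deadline is April 15, 2013; the filing on April 14, 2013 is on or before that date.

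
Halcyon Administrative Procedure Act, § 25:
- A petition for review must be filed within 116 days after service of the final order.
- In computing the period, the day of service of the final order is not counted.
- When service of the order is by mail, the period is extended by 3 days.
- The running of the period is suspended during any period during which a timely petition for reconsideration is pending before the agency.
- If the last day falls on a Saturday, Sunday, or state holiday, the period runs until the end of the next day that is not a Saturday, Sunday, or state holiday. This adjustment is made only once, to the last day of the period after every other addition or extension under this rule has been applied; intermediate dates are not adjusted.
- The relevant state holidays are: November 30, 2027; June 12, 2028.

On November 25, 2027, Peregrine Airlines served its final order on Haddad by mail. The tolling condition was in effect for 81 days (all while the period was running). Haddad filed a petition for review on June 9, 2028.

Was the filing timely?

Yes

116 days after November 25, 2027 is March 20, 2028.
Service was by mail, adding 3 days: March 20, 2028 + 3 days = March 23, 2028.
Tolling adds 81 days: March 23, 2028 + 81 days = June 12, 2028.
June 12, 2028 is a listed holiday. The next qualifying day is June 13, 2028.
The deadline is June 13, 2028; the filing on June 9, 2028 is on or before that date.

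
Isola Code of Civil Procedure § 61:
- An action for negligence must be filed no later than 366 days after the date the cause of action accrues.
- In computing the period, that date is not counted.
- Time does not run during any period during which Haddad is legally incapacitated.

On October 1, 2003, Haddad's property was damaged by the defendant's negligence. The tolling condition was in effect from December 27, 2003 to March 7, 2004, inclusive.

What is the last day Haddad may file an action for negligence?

366 days after October 1, 2003 is October 1, 2004.
From December 27, 2003 through March 7, 2004 inclusive is 72 days; tolling adds 72 days: October 1, 2004 + 72 days = December 12, 2004.

December 12, 2004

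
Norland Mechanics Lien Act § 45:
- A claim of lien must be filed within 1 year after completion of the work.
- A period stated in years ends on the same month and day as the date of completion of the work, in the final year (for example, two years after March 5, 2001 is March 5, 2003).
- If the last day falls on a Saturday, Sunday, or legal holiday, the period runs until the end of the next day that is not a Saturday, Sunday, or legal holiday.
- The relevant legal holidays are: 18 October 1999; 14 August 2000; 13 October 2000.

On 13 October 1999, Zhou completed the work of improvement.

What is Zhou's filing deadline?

1 year after 13 October 1999 is October 13, 2000.
October 13, 2000 is a listed holiday; October 14, 2000 is Saturday; October 15, 2000 is Sunday. The next qualifying day is October 16, 2000.

October 16, 2000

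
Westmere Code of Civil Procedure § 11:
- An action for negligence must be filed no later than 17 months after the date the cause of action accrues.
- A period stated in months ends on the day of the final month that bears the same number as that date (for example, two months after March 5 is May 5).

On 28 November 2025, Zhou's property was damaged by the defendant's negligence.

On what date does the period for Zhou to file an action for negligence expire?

17 months after 28 November 2025 is April 28, 2027.

April 28, 2027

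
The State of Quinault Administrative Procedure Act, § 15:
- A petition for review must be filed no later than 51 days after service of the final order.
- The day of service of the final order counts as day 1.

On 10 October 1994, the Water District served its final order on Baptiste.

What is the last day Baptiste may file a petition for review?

Counting 10 October 1994 as day 1, day 51 is November 29, 1994.

November 29, 1994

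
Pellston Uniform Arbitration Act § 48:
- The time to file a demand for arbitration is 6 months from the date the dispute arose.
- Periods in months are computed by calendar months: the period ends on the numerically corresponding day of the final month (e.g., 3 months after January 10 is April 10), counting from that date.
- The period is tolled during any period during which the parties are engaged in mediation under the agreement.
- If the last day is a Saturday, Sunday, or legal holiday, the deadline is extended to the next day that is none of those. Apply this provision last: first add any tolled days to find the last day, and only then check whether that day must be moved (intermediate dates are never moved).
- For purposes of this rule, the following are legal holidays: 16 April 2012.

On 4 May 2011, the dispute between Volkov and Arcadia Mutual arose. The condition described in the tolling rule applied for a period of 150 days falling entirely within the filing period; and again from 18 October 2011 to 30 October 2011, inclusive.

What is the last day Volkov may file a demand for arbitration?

April 17, 2012

6 months after 4 May 2011 is November 4, 2011.
Tolling adds 150 days: November 4, 2011 + 150 days = April 2, 2012.
From October 18, 2011 through October 30, 2011 inclusive is 13 days; tolling adds 13 days: April 2, 2012 + 13 days = April 15, 2012.
April 15, 2012 is Sunday; April 16, 2012 is a listed holiday. The next qualifying day is April 17, 2012.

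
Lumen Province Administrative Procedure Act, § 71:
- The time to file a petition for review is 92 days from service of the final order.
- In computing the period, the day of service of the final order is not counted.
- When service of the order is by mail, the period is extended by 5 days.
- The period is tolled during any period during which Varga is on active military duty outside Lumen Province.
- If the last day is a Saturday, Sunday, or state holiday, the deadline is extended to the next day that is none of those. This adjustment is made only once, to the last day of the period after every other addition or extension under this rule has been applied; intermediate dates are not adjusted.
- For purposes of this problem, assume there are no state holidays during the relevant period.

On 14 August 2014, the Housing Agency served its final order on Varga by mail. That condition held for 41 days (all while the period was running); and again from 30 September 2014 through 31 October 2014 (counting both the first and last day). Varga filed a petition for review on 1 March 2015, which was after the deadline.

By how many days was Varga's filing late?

92 days after 14 August 2014 is November 14, 2014.
Service was by mail, adding 5 days: November 14, 2014 + 5 days = November 19, 2014.
Tolling adds 41 days: November 19, 2014 + 41 days = December 30, 2014.
From September 30, 2014 through October 31, 2014 inclusive is 32 days; tolling adds 32 days: December 30, 2014 + 32 days = January 31, 2015.
January 31, 2015 is Saturday; February 1, 2015 is Sunday. The next qualifying day is February 2, 2015.
The deadline is February 2, 2015; from February 2, 2015 to March 1, 2015 is 27 days.

27 days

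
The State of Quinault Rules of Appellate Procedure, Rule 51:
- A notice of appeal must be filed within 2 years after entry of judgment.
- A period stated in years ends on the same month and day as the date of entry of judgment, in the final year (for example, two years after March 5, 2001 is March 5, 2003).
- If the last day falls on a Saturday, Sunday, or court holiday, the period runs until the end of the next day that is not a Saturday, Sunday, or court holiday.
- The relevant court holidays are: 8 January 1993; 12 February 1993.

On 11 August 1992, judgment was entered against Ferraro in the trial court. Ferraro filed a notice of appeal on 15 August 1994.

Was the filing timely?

2 years after 11 August 1992 is August 11, 1994.
August 11, 1994 is a Thursday and not a court holiday, so no extension applies.
The deadline is August 11, 1994; the filing on August 15, 1994 is after that date.

No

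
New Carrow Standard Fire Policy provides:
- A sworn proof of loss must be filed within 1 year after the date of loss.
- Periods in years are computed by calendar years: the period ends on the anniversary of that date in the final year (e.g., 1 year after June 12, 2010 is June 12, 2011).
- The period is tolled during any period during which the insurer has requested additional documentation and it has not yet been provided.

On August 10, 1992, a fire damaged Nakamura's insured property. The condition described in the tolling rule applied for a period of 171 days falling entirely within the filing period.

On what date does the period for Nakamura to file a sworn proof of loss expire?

January 28, 1994

1 year after August 10, 1992 is August 10, 1993.
Tolling adds 171 days: August 10, 1993 + 171 days = January 28, 1994.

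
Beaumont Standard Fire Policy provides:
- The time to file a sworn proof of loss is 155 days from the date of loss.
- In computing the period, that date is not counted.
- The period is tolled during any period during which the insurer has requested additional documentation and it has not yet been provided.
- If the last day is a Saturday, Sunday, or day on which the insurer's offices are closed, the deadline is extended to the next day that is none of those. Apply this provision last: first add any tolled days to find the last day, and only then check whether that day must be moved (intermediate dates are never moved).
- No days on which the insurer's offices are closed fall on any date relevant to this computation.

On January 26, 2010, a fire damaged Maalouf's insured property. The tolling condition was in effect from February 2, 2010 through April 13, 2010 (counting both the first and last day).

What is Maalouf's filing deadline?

155 days after January 26, 2010 is June 30, 2010.
From February 2, 2010 through April 13, 2010 inclusive is 71 days; tolling adds 71 days: June 30, 2010 + 71 days = September 9, 2010.
September 9, 2010 is a Thursday and not a day on which the insurer's offices are closed, so no extension applies.

September 9, 2010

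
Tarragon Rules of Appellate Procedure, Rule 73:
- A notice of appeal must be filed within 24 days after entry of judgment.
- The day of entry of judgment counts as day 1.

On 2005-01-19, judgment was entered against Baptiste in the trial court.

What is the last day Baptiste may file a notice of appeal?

Counting 2005-01-19 as day 1, day 24 is February 11, 2005.

February 11, 2005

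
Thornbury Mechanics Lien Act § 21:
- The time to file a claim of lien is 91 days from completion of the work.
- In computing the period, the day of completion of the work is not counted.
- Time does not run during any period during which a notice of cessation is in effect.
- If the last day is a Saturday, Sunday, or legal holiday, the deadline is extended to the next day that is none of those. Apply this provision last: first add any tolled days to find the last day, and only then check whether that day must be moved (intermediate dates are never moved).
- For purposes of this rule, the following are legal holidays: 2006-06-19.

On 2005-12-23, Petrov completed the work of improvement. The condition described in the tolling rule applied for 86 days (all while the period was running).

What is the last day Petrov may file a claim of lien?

91 days after 2005-12-23 is March 24, 2006.
Tolling adds 86 days: March 24, 2006 + 86 days = June 18, 2006.
June 18, 2006 is Sunday; June 19, 2006 is a listed holiday. The next qualifying day is June 20, 2006.

June 20, 2006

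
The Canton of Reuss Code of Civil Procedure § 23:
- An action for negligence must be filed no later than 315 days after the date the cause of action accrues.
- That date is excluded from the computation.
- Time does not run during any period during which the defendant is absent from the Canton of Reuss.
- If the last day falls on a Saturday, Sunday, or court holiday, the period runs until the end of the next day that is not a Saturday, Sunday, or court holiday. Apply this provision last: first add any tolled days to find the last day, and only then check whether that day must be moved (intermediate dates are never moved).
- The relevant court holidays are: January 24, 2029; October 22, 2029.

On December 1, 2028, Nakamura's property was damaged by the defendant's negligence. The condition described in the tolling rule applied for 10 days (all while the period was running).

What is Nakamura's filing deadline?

October 23, 2029

315 days after December 1, 2028 is October 12, 2029.
Tolling adds 10 days: October 12, 2029 + 10 days = October 22, 2029.
October 22, 2029 is a listed holiday. The next qualifying day is October 23, 2029.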